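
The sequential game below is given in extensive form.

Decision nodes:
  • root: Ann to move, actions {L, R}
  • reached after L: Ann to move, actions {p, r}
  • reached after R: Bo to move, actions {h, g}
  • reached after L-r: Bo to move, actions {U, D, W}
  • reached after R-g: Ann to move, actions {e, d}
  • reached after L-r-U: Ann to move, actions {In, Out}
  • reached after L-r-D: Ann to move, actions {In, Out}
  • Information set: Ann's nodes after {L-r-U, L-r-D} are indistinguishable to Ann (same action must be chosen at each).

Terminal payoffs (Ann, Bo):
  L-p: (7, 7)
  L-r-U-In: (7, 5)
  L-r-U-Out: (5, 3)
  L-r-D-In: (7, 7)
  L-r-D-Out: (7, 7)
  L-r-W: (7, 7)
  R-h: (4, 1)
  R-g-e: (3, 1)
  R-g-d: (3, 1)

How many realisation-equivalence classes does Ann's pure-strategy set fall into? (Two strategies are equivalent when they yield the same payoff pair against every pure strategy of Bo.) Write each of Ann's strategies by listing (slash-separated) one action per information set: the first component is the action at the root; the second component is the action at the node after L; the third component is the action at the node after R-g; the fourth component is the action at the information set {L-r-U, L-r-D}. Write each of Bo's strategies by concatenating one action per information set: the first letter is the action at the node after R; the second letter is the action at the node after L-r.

Ann has 16 pure strategies: L/p/e/In, L/p/e/Out, L/p/d/In, L/p/d/Out, L/r/e/In, L/r/e/Out, L/r/d/In, L/r/d/Out, R/p/e/In, R/p/e/Out, R/p/d/In, R/p/d/Out, R/r/e/In, R/r/e/Out, R/r/d/In, R/r/d/Out. Columns: hU, hD, hW, gU, gD, gW.
{L/p/e/In, L/p/e/Out, L/p/d/In, L/p/d/Out} → row (7,7) (7,7) (7,7) (7,7) (7,7) (7,7)
{L/r/e/In, L/r/d/In} → row (7,5) (7,7) (7,7) (7,5) (7,7) (7,7)
{L/r/e/Out, L/r/d/Out} → row (5,3) (7,7) (7,7) (5,3) (7,7) (7,7)
{R/p/e/In, R/p/e/Out, R/p/d/In, R/p/d/Out, R/r/e/In, R/r/e/Out, R/r/d/In, R/r/d/Out} → row (4,1) (4,1) (4,1) (3,1) (3,1) (3,1)
That's 4 distinct rows out of 16 strategies.

4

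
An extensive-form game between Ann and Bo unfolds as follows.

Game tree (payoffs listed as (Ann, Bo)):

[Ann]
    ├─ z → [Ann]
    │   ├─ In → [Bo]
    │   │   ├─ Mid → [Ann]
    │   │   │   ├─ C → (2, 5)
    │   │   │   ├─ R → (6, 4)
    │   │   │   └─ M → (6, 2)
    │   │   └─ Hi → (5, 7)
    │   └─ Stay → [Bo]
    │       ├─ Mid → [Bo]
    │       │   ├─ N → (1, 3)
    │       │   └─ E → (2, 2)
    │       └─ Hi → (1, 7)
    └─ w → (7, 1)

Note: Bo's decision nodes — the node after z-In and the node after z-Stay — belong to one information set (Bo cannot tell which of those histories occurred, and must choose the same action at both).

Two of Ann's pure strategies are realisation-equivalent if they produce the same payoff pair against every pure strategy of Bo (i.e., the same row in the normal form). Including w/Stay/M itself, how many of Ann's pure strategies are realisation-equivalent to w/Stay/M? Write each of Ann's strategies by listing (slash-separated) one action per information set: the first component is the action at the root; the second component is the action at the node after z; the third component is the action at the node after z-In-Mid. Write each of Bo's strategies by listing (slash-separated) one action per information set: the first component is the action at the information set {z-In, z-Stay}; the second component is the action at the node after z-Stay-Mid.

6

Row for w/Stay/M (columns Mid/N, Mid/E, Hi/N, Hi/E): (7,1) (7,1) (7,1) (7,1).
Under w/Stay/M, Ann's choice at the node after z and at the node after z-In-Mid can never be reached regardless of what Bo does, so varying those choices leaves every outcome unchanged.
Holding the reachable choices fixed and varying the unreachable ones freely already gives 2 × 3 = 6 equivalent strategies.
No other strategy reproduces this row, so those 6 are the full class: w/In/C, w/In/R, w/In/M, w/Stay/C, w/Stay/R, w/Stay/M.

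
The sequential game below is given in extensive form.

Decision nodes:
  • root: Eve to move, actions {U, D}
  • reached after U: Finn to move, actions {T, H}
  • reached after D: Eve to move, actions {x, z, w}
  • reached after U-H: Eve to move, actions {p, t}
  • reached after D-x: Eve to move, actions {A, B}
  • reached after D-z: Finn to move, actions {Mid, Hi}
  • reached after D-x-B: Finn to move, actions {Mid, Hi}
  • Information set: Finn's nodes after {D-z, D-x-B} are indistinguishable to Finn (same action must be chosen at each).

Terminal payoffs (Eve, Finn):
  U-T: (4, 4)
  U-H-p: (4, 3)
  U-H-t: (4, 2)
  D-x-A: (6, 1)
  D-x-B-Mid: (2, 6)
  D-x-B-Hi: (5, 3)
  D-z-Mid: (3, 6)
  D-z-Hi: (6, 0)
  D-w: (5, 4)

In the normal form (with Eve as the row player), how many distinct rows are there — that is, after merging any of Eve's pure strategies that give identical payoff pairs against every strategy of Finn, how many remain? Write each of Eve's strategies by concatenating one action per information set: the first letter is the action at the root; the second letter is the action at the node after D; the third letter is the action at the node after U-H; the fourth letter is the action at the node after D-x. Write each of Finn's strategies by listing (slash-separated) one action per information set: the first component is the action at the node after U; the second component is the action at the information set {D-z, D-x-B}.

Eve has 24 pure strategies: UxpA, UxpB, UxtA, UxtB, UzpA, UzpB, UztA, UztB, UwpA, UwpB, UwtA, UwtB, DxpA, DxpB, DxtA, DxtB, DzpA, DzpB, DztA, DztB, DwpA, DwpB, DwtA, DwtB. Columns: T/Mid, T/Hi, H/Mid, H/Hi.
{UxpA, UxpB, UzpA, UzpB, UwpA, UwpB} → row (4,4) (4,4) (4,3) (4,3)
{UxtA, UxtB, UztA, UztB, UwtA, UwtB} → row (4,4) (4,4) (4,2) (4,2)
{DxpA, DxtA} → row (6,1) (6,1) (6,1) (6,1)
{DxpB, DxtB} → row (2,6) (5,3) (2,6) (5,3)
{DzpA, DzpB, DztA, DztB} → row (3,6) (6,0) (3,6) (6,0)
{DwpA, DwpB, DwtA, DwtB} → row (5,4) (5,4) (5,4) (5,4)
That's 6 distinct rows out of 24 strategies.

6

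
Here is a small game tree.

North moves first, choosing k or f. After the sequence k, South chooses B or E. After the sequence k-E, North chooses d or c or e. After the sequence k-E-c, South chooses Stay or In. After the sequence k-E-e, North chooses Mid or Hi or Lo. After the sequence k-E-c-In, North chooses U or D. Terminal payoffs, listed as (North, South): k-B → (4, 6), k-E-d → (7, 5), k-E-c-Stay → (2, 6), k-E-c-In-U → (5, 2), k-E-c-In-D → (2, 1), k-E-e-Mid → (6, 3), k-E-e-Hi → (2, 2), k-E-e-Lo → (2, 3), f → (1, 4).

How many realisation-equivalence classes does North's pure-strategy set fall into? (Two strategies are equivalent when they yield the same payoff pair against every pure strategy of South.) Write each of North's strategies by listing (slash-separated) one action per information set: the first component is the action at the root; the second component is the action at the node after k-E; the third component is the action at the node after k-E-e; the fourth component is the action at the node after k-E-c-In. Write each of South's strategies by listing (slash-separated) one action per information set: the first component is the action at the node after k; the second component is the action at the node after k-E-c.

7

North has 36 pure strategies: k/d/Mid/U, k/d/Mid/D, k/d/Hi/U, k/d/Hi/D, k/d/Lo/U, k/d/Lo/D, k/c/Mid/U, k/c/Mid/D, k/c/Hi/U, k/c/Hi/D, k/c/Lo/U, k/c/Lo/D, k/e/Mid/U, k/e/Mid/D, k/e/Hi/U, k/e/Hi/D, k/e/Lo/U, k/e/Lo/D, f/d/Mid/U, f/d/Mid/D, f/d/Hi/U, f/d/Hi/D, f/d/Lo/U, f/d/Lo/D, f/c/Mid/U, f/c/Mid/D, f/c/Hi/U, f/c/Hi/D, f/c/Lo/U, f/c/Lo/D, f/e/Mid/U, f/e/Mid/D, f/e/Hi/U, f/e/Hi/D, f/e/Lo/U, f/e/Lo/D. Columns: B/Stay, B/In, E/Stay, E/In.
{k/d/Mid/U, k/d/Mid/D, k/d/Hi/U, k/d/Hi/D, k/d/Lo/U, k/d/Lo/D} → row (4,6) (4,6) (7,5) (7,5)
{k/c/Mid/U, k/c/Hi/U, k/c/Lo/U} → row (4,6) (4,6) (2,6) (5,2)
{k/c/Mid/D, k/c/Hi/D, k/c/Lo/D} → row (4,6) (4,6) (2,6) (2,1)
{k/e/Mid/U, k/e/Mid/D} → row (4,6) (4,6) (6,3) (6,3)
{k/e/Hi/U, k/e/Hi/D} → row (4,6) (4,6) (2,2) (2,2)
{k/e/Lo/U, k/e/Lo/D} → row (4,6) (4,6) (2,3) (2,3)
{f/d/Mid/U, f/d/Mid/D, f/d/Hi/U, f/d/Hi/D, f/d/Lo/U, f/d/Lo/D, f/c/Mid/U, f/c/Mid/D, f/c/Hi/U, f/c/Hi/D, f/c/Lo/U, f/c/Lo/D, f/e/Mid/U, f/e/Mid/D, f/e/Hi/U, f/e/Hi/D, f/e/Lo/U, f/e/Lo/D} → row (1,4) (1,4) (1,4) (1,4)
That's 7 distinct rows out of 36 strategies.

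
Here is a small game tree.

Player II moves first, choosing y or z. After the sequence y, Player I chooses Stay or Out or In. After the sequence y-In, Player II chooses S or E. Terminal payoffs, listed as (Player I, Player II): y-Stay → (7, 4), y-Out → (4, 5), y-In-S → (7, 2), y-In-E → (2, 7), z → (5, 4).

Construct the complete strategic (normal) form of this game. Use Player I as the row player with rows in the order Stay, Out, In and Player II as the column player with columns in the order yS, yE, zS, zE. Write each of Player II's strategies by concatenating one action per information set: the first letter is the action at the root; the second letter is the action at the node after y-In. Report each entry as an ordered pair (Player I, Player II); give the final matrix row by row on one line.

Row Stay: yS→(7,4), yE→(7,4), zS→(5,4), zE→(5,4)
Row Out: yS→(4,5), yE→(4,5), zS→(5,4), zE→(5,4)
Row In: yS→(7,2), yE→(2,7), zS→(5,4), zE→(5,4)

Stay: (7,4) (7,4) (5,4) (5,4) | Out: (4,5) (4,5) (5,4) (5,4) | In: (7,2) (2,7) (5,4) (5,4)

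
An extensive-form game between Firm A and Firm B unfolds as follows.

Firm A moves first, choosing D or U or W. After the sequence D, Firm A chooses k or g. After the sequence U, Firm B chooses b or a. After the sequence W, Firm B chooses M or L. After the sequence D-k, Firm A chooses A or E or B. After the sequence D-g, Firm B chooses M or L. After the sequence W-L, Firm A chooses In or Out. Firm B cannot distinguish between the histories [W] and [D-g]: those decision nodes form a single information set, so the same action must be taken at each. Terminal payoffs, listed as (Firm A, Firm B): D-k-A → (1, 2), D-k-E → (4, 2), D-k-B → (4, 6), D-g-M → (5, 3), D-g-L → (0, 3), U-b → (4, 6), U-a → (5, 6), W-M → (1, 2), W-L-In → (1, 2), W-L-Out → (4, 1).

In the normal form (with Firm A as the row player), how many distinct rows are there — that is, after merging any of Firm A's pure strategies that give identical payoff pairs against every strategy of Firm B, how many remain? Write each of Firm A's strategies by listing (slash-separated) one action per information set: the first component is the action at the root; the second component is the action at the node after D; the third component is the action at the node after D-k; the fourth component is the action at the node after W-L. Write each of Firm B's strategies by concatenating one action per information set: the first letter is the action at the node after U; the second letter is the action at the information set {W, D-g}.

6

Firm A has 36 pure strategies: D/k/A/In, D/k/A/Out, D/k/E/In, D/k/E/Out, D/k/B/In, D/k/B/Out, D/g/A/In, D/g/A/Out, D/g/E/In, D/g/E/Out, D/g/B/In, D/g/B/Out, U/k/A/In, U/k/A/Out, U/k/E/In, U/k/E/Out, U/k/B/In, U/k/B/Out, U/g/A/In, U/g/A/Out, U/g/E/In, U/g/E/Out, U/g/B/In, U/g/B/Out, W/k/A/In, W/k/A/Out, W/k/E/In, W/k/E/Out, W/k/B/In, W/k/B/Out, W/g/A/In, W/g/A/Out, W/g/E/In, W/g/E/Out, W/g/B/In, W/g/B/Out. Columns: bM, bL, aM, aL.
{D/k/A/In, D/k/A/Out, W/k/A/In, W/k/E/In, W/k/B/In, W/g/A/In, W/g/E/In, W/g/B/In} → row (1,2) (1,2) (1,2) (1,2)
{D/k/E/In, D/k/E/Out} → row (4,2) (4,2) (4,2) (4,2)
{D/k/B/In, D/k/B/Out} → row (4,6) (4,6) (4,6) (4,6)
{D/g/A/In, D/g/A/Out, D/g/E/In, D/g/E/Out, D/g/B/In, D/g/B/Out} → row (5,3) (0,3) (5,3) (0,3)
{U/k/A/In, U/k/A/Out, U/k/E/In, U/k/E/Out, U/k/B/In, U/k/B/Out, U/g/A/In, U/g/A/Out, U/g/E/In, U/g/E/Out, U/g/B/In, U/g/B/Out} → row (4,6) (4,6) (5,6) (5,6)
{W/k/A/Out, W/k/E/Out, W/k/B/Out, W/g/A/Out, W/g/E/Out, W/g/B/Out} → row (1,2) (4,1) (1,2) (4,1)
That's 6 distinct rows out of 36 strategies.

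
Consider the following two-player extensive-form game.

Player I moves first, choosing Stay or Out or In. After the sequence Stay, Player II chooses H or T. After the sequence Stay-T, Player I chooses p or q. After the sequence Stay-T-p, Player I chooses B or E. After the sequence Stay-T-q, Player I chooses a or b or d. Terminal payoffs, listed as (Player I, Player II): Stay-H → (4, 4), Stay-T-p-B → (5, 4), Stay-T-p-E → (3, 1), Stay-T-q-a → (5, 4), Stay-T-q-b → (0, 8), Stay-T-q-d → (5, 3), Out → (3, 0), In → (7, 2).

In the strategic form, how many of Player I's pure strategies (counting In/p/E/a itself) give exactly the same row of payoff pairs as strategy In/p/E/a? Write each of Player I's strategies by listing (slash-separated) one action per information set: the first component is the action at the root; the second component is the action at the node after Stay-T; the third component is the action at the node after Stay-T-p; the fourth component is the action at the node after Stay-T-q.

12

Row for In/p/E/a (columns H, T): (7,2) (7,2).
Under In/p/E/a, Player I's choice at the node after Stay-T and at the node after Stay-T-p and at the node after Stay-T-q can never be reached regardless of what Player II does, so varying those choices leaves every outcome unchanged.
Holding the reachable choices fixed and varying the unreachable ones freely already gives 2 × 2 × 3 = 12 equivalent strategies.
No other strategy reproduces this row, so those 12 are the full class: In/p/B/a, In/p/B/b, In/p/B/d, In/p/E/a, In/p/E/b, In/p/E/d, In/q/B/a, In/q/B/b, In/q/B/d, In/q/E/a, In/q/E/b, In/q/E/d.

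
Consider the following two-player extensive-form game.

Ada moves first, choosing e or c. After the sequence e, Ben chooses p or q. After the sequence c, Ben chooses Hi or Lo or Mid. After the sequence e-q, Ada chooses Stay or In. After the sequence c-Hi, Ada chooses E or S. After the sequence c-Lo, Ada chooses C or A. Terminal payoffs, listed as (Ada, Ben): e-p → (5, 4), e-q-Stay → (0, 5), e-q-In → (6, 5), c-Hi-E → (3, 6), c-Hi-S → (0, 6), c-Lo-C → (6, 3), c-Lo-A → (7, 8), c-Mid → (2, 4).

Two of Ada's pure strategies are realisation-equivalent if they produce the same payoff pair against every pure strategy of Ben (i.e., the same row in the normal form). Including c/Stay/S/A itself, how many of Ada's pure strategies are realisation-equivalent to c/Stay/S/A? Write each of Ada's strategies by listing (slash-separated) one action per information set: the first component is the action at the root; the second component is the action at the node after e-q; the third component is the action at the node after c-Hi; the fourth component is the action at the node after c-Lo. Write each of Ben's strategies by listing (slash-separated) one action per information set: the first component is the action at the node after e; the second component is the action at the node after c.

2

Row for c/Stay/S/A (columns p/Hi, p/Lo, p/Mid, q/Hi, q/Lo, q/Mid): (0,6) (7,8) (2,4) (0,6) (7,8) (2,4).
Under c/Stay/S/A, Ada's choice at the node after e-q can never be reached regardless of what Ben does, so varying those choices leaves every outcome unchanged.
Holding the reachable choices fixed and varying the unreachable one freely already gives 2 equivalent strategies.
No other strategy reproduces this row, so those 2 are the full class: c/Stay/S/A, c/In/S/A.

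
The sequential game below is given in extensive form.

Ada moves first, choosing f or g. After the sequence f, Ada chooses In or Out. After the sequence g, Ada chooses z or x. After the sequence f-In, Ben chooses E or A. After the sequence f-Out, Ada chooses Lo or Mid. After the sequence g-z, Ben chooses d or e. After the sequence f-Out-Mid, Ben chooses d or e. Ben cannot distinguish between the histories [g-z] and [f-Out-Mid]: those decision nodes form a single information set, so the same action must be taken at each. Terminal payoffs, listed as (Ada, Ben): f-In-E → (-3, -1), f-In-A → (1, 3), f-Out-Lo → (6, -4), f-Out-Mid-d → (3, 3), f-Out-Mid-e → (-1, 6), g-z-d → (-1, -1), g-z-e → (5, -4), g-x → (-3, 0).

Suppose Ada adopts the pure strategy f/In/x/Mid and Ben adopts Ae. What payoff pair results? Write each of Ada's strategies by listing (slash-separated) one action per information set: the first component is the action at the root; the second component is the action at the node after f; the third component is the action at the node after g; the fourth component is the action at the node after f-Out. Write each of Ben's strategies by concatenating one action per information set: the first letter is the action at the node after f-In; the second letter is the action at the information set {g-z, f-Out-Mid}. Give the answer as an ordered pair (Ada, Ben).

Trace the play path from the root:
  Ada plays f
  Ada plays In at [f]
  Ben plays A at [f-In]
→ terminal payoff (1, 3).
(Ada's choice at the node after g is never reached on this path, so it doesn't affect the outcome.)

(1, 3)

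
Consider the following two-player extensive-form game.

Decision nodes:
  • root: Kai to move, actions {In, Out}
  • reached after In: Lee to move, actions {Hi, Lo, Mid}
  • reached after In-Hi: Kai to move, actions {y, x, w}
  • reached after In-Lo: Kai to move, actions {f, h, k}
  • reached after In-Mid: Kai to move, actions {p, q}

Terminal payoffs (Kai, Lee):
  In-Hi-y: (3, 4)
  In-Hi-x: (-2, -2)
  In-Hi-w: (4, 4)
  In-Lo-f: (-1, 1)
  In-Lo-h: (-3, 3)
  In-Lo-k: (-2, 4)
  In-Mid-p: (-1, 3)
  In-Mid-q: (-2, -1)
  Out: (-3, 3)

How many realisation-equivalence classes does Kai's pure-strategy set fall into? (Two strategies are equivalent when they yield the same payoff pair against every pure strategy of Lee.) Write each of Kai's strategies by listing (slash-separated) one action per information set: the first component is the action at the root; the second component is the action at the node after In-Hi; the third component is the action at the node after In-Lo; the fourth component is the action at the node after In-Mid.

19

Kai has 36 pure strategies: In/y/f/p, In/y/f/q, In/y/h/p, In/y/h/q, In/y/k/p, In/y/k/q, In/x/f/p, In/x/f/q, In/x/h/p, In/x/h/q, In/x/k/p, In/x/k/q, In/w/f/p, In/w/f/q, In/w/h/p, In/w/h/q, In/w/k/p, In/w/k/q, Out/y/f/p, Out/y/f/q, Out/y/h/p, Out/y/h/q, Out/y/k/p, Out/y/k/q, Out/x/f/p, Out/x/f/q, Out/x/h/p, Out/x/h/q, Out/x/k/p, Out/x/k/q, Out/w/f/p, Out/w/f/q, Out/w/h/p, Out/w/h/q, Out/w/k/p, Out/w/k/q. Columns: Hi, Lo, Mid.
{In/y/f/p} → row (3,4) (-1,1) (-1,3)
{In/y/f/q} → row (3,4) (-1,1) (-2,-1)
{In/y/h/p} → row (3,4) (-3,3) (-1,3)
{In/y/h/q} → row (3,4) (-3,3) (-2,-1)
{In/y/k/p} → row (3,4) (-2,4) (-1,3)
{In/y/k/q} → row (3,4) (-2,4) (-2,-1)
{In/x/f/p} → row (-2,-2) (-1,1) (-1,3)
{In/x/f/q} → row (-2,-2) (-1,1) (-2,-1)
{In/x/h/p} → row (-2,-2) (-3,3) (-1,3)
{In/x/h/q} → row (-2,-2) (-3,3) (-2,-1)
{In/x/k/p} → row (-2,-2) (-2,4) (-1,3)
{In/x/k/q} → row (-2,-2) (-2,4) (-2,-1)
{In/w/f/p} → row (4,4) (-1,1) (-1,3)
{In/w/f/q} → row (4,4) (-1,1) (-2,-1)
{In/w/h/p} → row (4,4) (-3,3) (-1,3)
{In/w/h/q} → row (4,4) (-3,3) (-2,-1)
{In/w/k/p} → row (4,4) (-2,4) (-1,3)
{In/w/k/q} → row (4,4) (-2,4) (-2,-1)
{Out/y/f/p, Out/y/f/q, Out/y/h/p, Out/y/h/q, Out/y/k/p, Out/y/k/q, Out/x/f/p, Out/x/f/q, Out/x/h/p, Out/x/h/q, Out/x/k/p, Out/x/k/q, Out/w/f/p, Out/w/f/q, Out/w/h/p, Out/w/h/q, Out/w/k/p, Out/w/k/q} → row (-3,3) (-3,3) (-3,3)
That's 19 distinct rows out of 36 strategies.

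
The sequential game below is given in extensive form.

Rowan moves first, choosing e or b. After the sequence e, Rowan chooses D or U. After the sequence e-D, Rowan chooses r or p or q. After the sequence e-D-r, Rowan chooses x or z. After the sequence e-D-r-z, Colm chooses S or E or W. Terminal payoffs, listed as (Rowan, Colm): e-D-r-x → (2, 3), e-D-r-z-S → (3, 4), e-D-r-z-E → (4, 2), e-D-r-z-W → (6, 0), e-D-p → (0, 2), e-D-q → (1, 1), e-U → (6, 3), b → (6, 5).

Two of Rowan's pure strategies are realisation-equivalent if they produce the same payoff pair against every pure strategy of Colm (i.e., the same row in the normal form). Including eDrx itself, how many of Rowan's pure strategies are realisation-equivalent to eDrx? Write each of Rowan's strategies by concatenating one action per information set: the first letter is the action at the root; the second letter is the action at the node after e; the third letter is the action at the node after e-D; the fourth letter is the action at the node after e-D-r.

Row for eDrx (columns S, E, W): (2,3) (2,3) (2,3).
Every one of Rowan's information sets is on the play path for some reply by Colm when Rowan follows eDrx.
Changing the action at any of them therefore changes at least one column, so only eDrx itself gives this row.

1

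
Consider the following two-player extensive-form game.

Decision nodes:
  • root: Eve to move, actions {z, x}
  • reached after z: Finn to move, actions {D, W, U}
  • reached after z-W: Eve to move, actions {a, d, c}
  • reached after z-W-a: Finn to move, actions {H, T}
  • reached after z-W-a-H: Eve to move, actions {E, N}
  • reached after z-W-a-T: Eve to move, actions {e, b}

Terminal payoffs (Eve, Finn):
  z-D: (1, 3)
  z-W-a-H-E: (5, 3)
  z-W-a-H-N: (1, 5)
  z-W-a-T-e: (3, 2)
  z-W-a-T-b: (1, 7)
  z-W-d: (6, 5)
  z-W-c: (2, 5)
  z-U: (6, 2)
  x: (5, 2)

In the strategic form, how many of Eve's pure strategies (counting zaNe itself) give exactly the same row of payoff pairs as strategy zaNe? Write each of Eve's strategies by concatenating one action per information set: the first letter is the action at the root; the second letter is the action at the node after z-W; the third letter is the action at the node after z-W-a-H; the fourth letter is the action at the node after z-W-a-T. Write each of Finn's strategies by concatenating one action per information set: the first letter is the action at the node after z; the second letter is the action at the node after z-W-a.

Row for zaNe (columns DH, DT, WH, WT, UH, UT): (1,3) (1,3) (1,5) (3,2) (6,2) (6,2).
Every one of Eve's information sets is on the play path for some reply by Finn when Eve follows zaNe.
Changing the action at any of them therefore changes at least one column, so only zaNe itself gives this row.

1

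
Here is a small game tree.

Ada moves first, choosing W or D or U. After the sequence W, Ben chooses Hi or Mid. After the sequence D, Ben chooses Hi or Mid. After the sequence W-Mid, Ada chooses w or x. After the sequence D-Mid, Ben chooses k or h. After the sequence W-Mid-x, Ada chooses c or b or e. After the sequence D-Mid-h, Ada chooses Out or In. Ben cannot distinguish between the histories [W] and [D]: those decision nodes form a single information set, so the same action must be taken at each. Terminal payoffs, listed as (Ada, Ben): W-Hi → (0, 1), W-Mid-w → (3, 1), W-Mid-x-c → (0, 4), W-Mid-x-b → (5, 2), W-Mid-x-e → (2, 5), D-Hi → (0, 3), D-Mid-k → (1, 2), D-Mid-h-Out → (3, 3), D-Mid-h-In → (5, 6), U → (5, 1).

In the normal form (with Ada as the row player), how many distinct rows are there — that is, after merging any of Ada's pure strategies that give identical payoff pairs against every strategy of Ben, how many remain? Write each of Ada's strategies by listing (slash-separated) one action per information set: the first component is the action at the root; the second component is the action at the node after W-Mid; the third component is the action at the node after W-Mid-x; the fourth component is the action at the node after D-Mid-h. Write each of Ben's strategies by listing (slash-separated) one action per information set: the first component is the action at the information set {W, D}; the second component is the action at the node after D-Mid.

7

Ada has 36 pure strategies: W/w/c/Out, W/w/c/In, W/w/b/Out, W/w/b/In, W/w/e/Out, W/w/e/In, W/x/c/Out, W/x/c/In, W/x/b/Out, W/x/b/In, W/x/e/Out, W/x/e/In, D/w/c/Out, D/w/c/In, D/w/b/Out, D/w/b/In, D/w/e/Out, D/w/e/In, D/x/c/Out, D/x/c/In, D/x/b/Out, D/x/b/In, D/x/e/Out, D/x/e/In, U/w/c/Out, U/w/c/In, U/w/b/Out, U/w/b/In, U/w/e/Out, U/w/e/In, U/x/c/Out, U/x/c/In, U/x/b/Out, U/x/b/In, U/x/e/Out, U/x/e/In. Columns: Hi/k, Hi/h, Mid/k, Mid/h.
{W/w/c/Out, W/w/c/In, W/w/b/Out, W/w/b/In, W/w/e/Out, W/w/e/In} → row (0,1) (0,1) (3,1) (3,1)
{W/x/c/Out, W/x/c/In} → row (0,1) (0,1) (0,4) (0,4)
{W/x/b/Out, W/x/b/In} → row (0,1) (0,1) (5,2) (5,2)
{W/x/e/Out, W/x/e/In} → row (0,1) (0,1) (2,5) (2,5)
{D/w/c/Out, D/w/b/Out, D/w/e/Out, D/x/c/Out, D/x/b/Out, D/x/e/Out} → row (0,3) (0,3) (1,2) (3,3)
{D/w/c/In, D/w/b/In, D/w/e/In, D/x/c/In, D/x/b/In, D/x/e/In} → row (0,3) (0,3) (1,2) (5,6)
{U/w/c/Out, U/w/c/In, U/w/b/Out, U/w/b/In, U/w/e/Out, U/w/e/In, U/x/c/Out, U/x/c/In, U/x/b/Out, U/x/b/In, U/x/e/Out, U/x/e/In} → row (5,1) (5,1) (5,1) (5,1)
That's 7 distinct rows out of 36 strategies.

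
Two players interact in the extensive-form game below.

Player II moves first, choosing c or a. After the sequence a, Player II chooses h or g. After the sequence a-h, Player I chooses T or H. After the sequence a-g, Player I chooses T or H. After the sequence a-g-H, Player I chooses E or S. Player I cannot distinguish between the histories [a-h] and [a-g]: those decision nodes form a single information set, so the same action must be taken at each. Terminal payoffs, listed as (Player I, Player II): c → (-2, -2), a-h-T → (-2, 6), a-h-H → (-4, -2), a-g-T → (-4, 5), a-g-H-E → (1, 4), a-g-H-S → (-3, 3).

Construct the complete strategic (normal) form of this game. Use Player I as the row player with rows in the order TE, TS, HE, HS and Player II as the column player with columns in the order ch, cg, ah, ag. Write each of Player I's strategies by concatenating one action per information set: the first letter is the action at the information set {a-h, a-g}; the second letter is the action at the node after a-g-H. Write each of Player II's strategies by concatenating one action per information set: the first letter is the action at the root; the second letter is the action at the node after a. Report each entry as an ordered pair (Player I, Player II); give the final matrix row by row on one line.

Row TE: ch→(-2,-2), cg→(-2,-2), ah→(-2,6), ag→(-4,5)
Row TS: ch→(-2,-2), cg→(-2,-2), ah→(-2,6), ag→(-4,5)
Row HE: ch→(-2,-2), cg→(-2,-2), ah→(-4,-2), ag→(1,4)
Row HS: ch→(-2,-2), cg→(-2,-2), ah→(-4,-2), ag→(-3,3)

TE: (-2,-2) (-2,-2) (-2,6) (-4,5) | TS: (-2,-2) (-2,-2) (-2,6) (-4,5) | HE: (-2,-2) (-2,-2) (-4,-2) (1,4) | HS: (-2,-2) (-2,-2) (-4,-2) (-3,3)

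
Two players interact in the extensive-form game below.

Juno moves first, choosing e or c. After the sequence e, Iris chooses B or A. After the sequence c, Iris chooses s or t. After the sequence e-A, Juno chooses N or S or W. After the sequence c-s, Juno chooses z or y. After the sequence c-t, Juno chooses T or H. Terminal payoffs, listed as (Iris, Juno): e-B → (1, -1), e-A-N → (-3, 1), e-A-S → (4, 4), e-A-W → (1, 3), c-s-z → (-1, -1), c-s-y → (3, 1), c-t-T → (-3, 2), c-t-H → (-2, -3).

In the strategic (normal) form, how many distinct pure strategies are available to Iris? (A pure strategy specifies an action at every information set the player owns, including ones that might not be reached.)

4

Iris owns the node after e with actions {B, A} — two choices.
Iris owns the node after c with actions {s, t} — two choices.
A pure strategy fixes one action at each information set independently, so the count is the product 2 × 2 = 4.
(For reference, Juno has 24 pure strategies, giving a 4×24 normal-form matrix.)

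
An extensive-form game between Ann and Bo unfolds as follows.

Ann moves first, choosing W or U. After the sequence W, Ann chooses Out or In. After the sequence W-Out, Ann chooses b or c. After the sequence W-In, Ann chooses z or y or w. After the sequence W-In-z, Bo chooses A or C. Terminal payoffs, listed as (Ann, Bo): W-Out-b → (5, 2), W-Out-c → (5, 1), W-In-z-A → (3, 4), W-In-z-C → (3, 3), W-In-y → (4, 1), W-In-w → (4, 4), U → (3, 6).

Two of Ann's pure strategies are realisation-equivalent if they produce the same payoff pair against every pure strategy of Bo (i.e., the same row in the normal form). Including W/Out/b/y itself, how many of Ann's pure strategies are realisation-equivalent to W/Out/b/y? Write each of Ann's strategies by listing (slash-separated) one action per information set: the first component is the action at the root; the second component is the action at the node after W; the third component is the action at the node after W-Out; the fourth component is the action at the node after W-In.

3

Row for W/Out/b/y (columns A, C): (5,2) (5,2).
Under W/Out/b/y, Ann's choice at the node after W-In can never be reached regardless of what Bo does, so varying those choices leaves every outcome unchanged.
Holding the reachable choices fixed and varying the unreachable one freely already gives 3 equivalent strategies.
No other strategy reproduces this row, so those 3 are the full class: W/Out/b/z, W/Out/b/y, W/Out/b/w.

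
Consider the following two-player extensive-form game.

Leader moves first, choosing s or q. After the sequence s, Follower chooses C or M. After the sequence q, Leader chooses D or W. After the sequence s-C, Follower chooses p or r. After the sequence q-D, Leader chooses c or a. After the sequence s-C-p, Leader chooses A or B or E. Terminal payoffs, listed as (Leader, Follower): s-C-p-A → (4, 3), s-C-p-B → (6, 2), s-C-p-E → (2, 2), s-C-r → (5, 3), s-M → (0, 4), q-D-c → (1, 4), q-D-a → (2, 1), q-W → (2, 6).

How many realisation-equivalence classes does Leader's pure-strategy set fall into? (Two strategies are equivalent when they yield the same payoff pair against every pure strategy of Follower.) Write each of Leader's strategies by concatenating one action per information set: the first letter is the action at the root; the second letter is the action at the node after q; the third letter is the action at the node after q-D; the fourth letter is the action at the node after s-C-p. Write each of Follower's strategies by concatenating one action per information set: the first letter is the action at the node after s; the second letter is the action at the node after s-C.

Leader has 24 pure strategies: sDcA, sDcB, sDcE, sDaA, sDaB, sDaE, sWcA, sWcB, sWcE, sWaA, sWaB, sWaE, qDcA, qDcB, qDcE, qDaA, qDaB, qDaE, qWcA, qWcB, qWcE, qWaA, qWaB, qWaE. Columns: Cp, Cr, Mp, Mr.
{sDcA, sDaA, sWcA, sWaA} → row (4,3) (5,3) (0,4) (0,4)
{sDcB, sDaB, sWcB, sWaB} → row (6,2) (5,3) (0,4) (0,4)
{sDcE, sDaE, sWcE, sWaE} → row (2,2) (5,3) (0,4) (0,4)
{qDcA, qDcB, qDcE} → row (1,4) (1,4) (1,4) (1,4)
{qDaA, qDaB, qDaE} → row (2,1) (2,1) (2,1) (2,1)
{qWcA, qWcB, qWcE, qWaA, qWaB, qWaE} → row (2,6) (2,6) (2,6) (2,6)
That's 6 distinct rows out of 24 strategies.

6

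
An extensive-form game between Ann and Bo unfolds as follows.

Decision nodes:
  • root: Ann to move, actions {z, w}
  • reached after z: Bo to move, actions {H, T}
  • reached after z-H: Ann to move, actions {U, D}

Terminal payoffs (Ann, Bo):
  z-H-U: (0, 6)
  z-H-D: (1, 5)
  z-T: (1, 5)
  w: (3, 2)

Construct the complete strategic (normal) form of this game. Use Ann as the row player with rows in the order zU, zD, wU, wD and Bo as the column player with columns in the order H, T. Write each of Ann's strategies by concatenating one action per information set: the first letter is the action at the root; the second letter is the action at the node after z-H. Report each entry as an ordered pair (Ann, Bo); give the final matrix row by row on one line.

zU: (0,6) (1,5) | zD: (1,5) (1,5) | wU: (3,2) (3,2) | wD: (3,2) (3,2)

Row zU: H→(0,6), T→(1,5)
Row zD: H→(1,5), T→(1,5)
Row wU: H→(3,2), T→(3,2)
Row wD: H→(3,2), T→(3,2)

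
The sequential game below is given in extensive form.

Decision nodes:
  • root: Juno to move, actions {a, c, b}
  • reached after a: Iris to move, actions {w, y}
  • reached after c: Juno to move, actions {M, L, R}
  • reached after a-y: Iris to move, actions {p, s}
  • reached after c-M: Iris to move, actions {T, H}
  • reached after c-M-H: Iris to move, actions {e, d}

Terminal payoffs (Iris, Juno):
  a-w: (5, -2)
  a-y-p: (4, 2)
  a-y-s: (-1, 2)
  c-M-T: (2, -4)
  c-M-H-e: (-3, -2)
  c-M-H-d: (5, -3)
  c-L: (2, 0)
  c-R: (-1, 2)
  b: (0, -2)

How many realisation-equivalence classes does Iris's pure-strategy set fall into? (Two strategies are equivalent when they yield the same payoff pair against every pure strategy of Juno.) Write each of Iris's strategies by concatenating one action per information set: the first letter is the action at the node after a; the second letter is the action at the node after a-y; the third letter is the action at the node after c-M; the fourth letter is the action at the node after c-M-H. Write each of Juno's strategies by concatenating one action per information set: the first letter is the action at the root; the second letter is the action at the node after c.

9

Iris has 16 pure strategies: wpTe, wpTd, wpHe, wpHd, wsTe, wsTd, wsHe, wsHd, ypTe, ypTd, ypHe, ypHd, ysTe, ysTd, ysHe, ysHd. Columns: aM, aL, aR, cM, cL, cR, bM, bL, bR.
{wpTe, wpTd, wsTe, wsTd} → row (5,-2) (5,-2) (5,-2) (2,-4) (2,0) (-1,2) (0,-2) (0,-2) (0,-2)
{wpHe, wsHe} → row (5,-2) (5,-2) (5,-2) (-3,-2) (2,0) (-1,2) (0,-2) (0,-2) (0,-2)
{wpHd, wsHd} → row (5,-2) (5,-2) (5,-2) (5,-3) (2,0) (-1,2) (0,-2) (0,-2) (0,-2)
{ypTe, ypTd} → row (4,2) (4,2) (4,2) (2,-4) (2,0) (-1,2) (0,-2) (0,-2) (0,-2)
{ypHe} → row (4,2) (4,2) (4,2) (-3,-2) (2,0) (-1,2) (0,-2) (0,-2) (0,-2)
{ypHd} → row (4,2) (4,2) (4,2) (5,-3) (2,0) (-1,2) (0,-2) (0,-2) (0,-2)
{ysTe, ysTd} → row (-1,2) (-1,2) (-1,2) (2,-4) (2,0) (-1,2) (0,-2) (0,-2) (0,-2)
{ysHe} → row (-1,2) (-1,2) (-1,2) (-3,-2) (2,0) (-1,2) (0,-2) (0,-2) (0,-2)
{ysHd} → row (-1,2) (-1,2) (-1,2) (5,-3) (2,0) (-1,2) (0,-2) (0,-2) (0,-2)
That's 9 distinct rows out of 16 strategies.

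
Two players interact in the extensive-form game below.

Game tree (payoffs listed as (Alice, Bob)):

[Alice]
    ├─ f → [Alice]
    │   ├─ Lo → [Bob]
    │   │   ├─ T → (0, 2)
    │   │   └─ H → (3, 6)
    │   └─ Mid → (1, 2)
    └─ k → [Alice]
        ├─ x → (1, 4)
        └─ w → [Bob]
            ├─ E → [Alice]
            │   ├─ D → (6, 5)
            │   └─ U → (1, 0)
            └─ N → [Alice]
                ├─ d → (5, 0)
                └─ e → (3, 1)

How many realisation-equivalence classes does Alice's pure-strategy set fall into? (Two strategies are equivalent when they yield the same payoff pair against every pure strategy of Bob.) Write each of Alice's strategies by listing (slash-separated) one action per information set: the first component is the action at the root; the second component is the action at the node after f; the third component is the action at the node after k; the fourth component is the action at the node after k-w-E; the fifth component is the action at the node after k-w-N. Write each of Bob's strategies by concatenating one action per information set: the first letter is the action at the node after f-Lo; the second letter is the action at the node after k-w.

7

Alice has 32 pure strategies: f/Lo/x/D/d, f/Lo/x/D/e, f/Lo/x/U/d, f/Lo/x/U/e, f/Lo/w/D/d, f/Lo/w/D/e, f/Lo/w/U/d, f/Lo/w/U/e, f/Mid/x/D/d, f/Mid/x/D/e, f/Mid/x/U/d, f/Mid/x/U/e, f/Mid/w/D/d, f/Mid/w/D/e, f/Mid/w/U/d, f/Mid/w/U/e, k/Lo/x/D/d, k/Lo/x/D/e, k/Lo/x/U/d, k/Lo/x/U/e, k/Lo/w/D/d, k/Lo/w/D/e, k/Lo/w/U/d, k/Lo/w/U/e, k/Mid/x/D/d, k/Mid/x/D/e, k/Mid/x/U/d, k/Mid/x/U/e, k/Mid/w/D/d, k/Mid/w/D/e, k/Mid/w/U/d, k/Mid/w/U/e. Columns: TE, TN, HE, HN.
{f/Lo/x/D/d, f/Lo/x/D/e, f/Lo/x/U/d, f/Lo/x/U/e, f/Lo/w/D/d, f/Lo/w/D/e, f/Lo/w/U/d, f/Lo/w/U/e} → row (0,2) (0,2) (3,6) (3,6)
{f/Mid/x/D/d, f/Mid/x/D/e, f/Mid/x/U/d, f/Mid/x/U/e, f/Mid/w/D/d, f/Mid/w/D/e, f/Mid/w/U/d, f/Mid/w/U/e} → row (1,2) (1,2) (1,2) (1,2)
{k/Lo/x/D/d, k/Lo/x/D/e, k/Lo/x/U/d, k/Lo/x/U/e, k/Mid/x/D/d, k/Mid/x/D/e, k/Mid/x/U/d, k/Mid/x/U/e} → row (1,4) (1,4) (1,4) (1,4)
{k/Lo/w/D/d, k/Mid/w/D/d} → row (6,5) (5,0) (6,5) (5,0)
{k/Lo/w/D/e, k/Mid/w/D/e} → row (6,5) (3,1) (6,5) (3,1)
{k/Lo/w/U/d, k/Mid/w/U/d} → row (1,0) (5,0) (1,0) (5,0)
{k/Lo/w/U/e, k/Mid/w/U/e} → row (1,0) (3,1) (1,0) (3,1)
That's 7 distinct rows out of 32 strategies.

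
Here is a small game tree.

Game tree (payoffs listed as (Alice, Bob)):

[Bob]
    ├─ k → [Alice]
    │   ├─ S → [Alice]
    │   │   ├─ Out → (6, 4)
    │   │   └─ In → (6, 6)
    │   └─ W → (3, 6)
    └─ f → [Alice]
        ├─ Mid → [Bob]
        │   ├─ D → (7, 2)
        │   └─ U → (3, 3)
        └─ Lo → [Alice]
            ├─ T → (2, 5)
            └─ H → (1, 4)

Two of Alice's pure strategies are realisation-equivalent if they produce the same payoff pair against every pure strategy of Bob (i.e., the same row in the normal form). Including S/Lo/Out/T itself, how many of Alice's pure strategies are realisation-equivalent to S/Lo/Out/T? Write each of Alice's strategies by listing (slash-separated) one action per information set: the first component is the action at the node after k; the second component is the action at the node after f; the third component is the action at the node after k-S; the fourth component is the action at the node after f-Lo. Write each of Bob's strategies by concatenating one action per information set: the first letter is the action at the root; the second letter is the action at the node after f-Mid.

1

Row for S/Lo/Out/T (columns kD, kU, fD, fU): (6,4) (6,4) (2,5) (2,5).
Every one of Alice's information sets is on the play path for some reply by Bob when Alice follows S/Lo/Out/T.
Changing the action at any of them therefore changes at least one column, so only S/Lo/Out/T itself gives this row.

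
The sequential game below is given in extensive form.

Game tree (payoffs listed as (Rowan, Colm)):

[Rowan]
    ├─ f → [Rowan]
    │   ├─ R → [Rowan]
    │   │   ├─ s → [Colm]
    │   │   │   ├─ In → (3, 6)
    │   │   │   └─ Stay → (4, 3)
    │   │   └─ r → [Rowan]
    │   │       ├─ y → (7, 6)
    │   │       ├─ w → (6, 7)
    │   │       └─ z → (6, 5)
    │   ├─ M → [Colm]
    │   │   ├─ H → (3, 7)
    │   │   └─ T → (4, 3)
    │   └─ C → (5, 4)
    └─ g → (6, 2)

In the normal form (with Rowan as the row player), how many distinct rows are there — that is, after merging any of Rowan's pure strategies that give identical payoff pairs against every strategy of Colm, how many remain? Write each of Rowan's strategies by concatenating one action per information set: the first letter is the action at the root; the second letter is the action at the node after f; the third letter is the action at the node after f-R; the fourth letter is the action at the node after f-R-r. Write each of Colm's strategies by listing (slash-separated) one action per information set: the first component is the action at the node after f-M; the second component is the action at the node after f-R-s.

Rowan has 36 pure strategies: fRsy, fRsw, fRsz, fRry, fRrw, fRrz, fMsy, fMsw, fMsz, fMry, fMrw, fMrz, fCsy, fCsw, fCsz, fCry, fCrw, fCrz, gRsy, gRsw, gRsz, gRry, gRrw, gRrz, gMsy, gMsw, gMsz, gMry, gMrw, gMrz, gCsy, gCsw, gCsz, gCry, gCrw, gCrz. Columns: H/In, H/Stay, T/In, T/Stay.
{fRsy, fRsw, fRsz} → row (3,6) (4,3) (3,6) (4,3)
{fRry} → row (7,6) (7,6) (7,6) (7,6)
{fRrw} → row (6,7) (6,7) (6,7) (6,7)
{fRrz} → row (6,5) (6,5) (6,5) (6,5)
{fMsy, fMsw, fMsz, fMry, fMrw, fMrz} → row (3,7) (3,7) (4,3) (4,3)
{fCsy, fCsw, fCsz, fCry, fCrw, fCrz} → row (5,4) (5,4) (5,4) (5,4)
{gRsy, gRsw, gRsz, gRry, gRrw, gRrz, gMsy, gMsw, gMsz, gMry, gMrw, gMrz, gCsy, gCsw, gCsz, gCry, gCrw, gCrz} → row (6,2) (6,2) (6,2) (6,2)
That's 7 distinct rows out of 36 strategies.

7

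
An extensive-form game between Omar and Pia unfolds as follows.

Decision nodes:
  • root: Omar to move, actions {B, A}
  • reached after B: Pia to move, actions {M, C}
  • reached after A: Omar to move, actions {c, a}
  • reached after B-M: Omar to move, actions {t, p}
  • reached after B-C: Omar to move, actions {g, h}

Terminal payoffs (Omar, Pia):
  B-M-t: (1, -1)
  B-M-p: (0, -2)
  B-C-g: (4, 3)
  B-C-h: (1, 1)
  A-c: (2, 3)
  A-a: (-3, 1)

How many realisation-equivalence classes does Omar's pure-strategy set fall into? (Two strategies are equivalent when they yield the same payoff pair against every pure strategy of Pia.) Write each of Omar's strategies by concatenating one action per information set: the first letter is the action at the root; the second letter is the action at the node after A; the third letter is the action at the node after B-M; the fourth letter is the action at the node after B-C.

Omar has 16 pure strategies: Bctg, Bcth, Bcpg, Bcph, Batg, Bath, Bapg, Baph, Actg, Acth, Acpg, Acph, Aatg, Aath, Aapg, Aaph. Columns: M, C.
{Bctg, Batg} → row (1,-1) (4,3)
{Bcth, Bath} → row (1,-1) (1,1)
{Bcpg, Bapg} → row (0,-2) (4,3)
{Bcph, Baph} → row (0,-2) (1,1)
{Actg, Acth, Acpg, Acph} → row (2,3) (2,3)
{Aatg, Aath, Aapg, Aaph} → row (-3,1) (-3,1)
That's 6 distinct rows out of 16 strategies.

6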